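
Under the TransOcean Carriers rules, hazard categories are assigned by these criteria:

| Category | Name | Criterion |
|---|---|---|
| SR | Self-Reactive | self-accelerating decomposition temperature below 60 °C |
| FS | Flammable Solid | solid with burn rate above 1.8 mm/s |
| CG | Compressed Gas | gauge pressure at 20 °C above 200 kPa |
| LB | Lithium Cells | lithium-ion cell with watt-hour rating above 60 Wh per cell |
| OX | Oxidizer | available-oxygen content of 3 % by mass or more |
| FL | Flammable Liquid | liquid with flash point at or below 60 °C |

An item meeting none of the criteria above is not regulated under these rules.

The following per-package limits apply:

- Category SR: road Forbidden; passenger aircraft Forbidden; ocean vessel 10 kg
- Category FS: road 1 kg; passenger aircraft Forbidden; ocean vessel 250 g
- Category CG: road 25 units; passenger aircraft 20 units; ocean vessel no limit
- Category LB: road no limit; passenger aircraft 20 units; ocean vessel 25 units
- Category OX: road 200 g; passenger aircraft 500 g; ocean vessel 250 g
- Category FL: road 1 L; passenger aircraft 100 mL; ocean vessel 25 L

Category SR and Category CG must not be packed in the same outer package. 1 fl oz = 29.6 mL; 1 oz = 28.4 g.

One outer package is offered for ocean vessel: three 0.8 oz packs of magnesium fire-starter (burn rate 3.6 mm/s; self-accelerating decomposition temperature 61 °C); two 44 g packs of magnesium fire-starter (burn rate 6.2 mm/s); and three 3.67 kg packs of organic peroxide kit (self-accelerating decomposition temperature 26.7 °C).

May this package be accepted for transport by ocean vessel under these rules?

No

With burn rate 3.6 mm/s (> 1.8 mm/s), the magnesium fire-starter falls in Category FS.
Magnesium fire-starter: burn rate 6.2 mm/s > 1.8 mm/s → Category FS (Flammable Solid).
The organic peroxide kit has self-accelerating decomposition temperature 26.7 °C, which is < 60 °C, so it is Category SR (Self-Reactive).
Category SR quantity: three 3.67 kg packs = 11.01 kg.
That exceeds the Category SR ocean vessel limit of 10 kg.
Total Category FS: (three 0.8 oz packs = 68.16 g) + (two 44 g packs = 88 g) = 156.16 g.
156.16 g ≤ 250 g (ocean vessel limit, Category FS) — within limit.
The segregation rule (Category SR with Category CG) does not apply to Category SR with Category FS.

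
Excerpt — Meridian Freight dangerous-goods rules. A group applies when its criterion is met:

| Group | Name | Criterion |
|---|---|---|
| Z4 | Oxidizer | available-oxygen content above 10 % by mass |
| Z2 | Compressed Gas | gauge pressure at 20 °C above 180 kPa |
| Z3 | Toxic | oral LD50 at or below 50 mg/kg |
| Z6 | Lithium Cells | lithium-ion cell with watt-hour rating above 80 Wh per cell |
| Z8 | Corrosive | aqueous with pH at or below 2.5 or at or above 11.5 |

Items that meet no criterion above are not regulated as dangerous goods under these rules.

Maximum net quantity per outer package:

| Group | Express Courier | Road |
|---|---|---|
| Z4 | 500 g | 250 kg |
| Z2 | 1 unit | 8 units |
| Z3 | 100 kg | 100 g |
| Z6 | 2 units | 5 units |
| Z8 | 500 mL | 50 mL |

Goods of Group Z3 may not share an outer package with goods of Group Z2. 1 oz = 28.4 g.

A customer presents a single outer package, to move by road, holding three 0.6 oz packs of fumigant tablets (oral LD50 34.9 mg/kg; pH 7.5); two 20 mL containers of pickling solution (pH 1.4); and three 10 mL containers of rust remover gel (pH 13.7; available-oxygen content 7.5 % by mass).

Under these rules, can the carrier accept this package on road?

No

The fumigant tablets have oral LD50 34.9 mg/kg, which is ≤ 50 mg/kg, so they are Group Z3 (Toxic).
The pickling solution has pH 1.4, which is ≤ 2.5, so it is Group Z8 (Corrosive).
Rust remover gel: pH 13.7 ≥ 11.5 → Group Z8 (Corrosive).
Group Z8 net quantity: (two 20 mL containers = 40 mL) + (three 10 mL containers = 30 mL) = 70 mL.
That exceeds the Group Z8 road limit of 50 mL.
Group Z3 quantity: three 0.6 oz packs = 51.12 g.
That is within the Group Z3 road limit of 100 g.
The segregation rule (Group Z3 with Group Z2) does not apply to Group Z8 with Group Z3.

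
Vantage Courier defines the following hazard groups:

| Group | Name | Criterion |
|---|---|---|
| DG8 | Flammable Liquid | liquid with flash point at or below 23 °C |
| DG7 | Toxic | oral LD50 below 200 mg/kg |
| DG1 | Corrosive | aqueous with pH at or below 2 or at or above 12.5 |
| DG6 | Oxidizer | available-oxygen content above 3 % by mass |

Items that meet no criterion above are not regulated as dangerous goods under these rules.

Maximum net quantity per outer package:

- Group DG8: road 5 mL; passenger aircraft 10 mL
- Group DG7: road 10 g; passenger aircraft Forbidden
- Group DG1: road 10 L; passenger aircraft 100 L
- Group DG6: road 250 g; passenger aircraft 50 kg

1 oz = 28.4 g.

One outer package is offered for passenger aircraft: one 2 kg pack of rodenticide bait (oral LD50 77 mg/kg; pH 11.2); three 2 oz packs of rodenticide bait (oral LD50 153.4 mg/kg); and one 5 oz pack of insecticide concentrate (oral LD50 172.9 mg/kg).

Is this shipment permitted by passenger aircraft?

Rodenticide bait: oral LD50 77 mg/kg < 200 mg/kg → Group DG7 (Toxic).
Rodenticide bait: oral LD50 153.4 mg/kg < 200 mg/kg → Group DG7 (Toxic).
Oral LD50 172.9 mg/kg meets the Group DG7 criterion (Toxic), so the insecticide concentrate is Group DG7.
Total Group DG7: 2 kg + (three 2 oz packs = 170.4 g) + (one 5 oz pack = 142 g) = 2312.4 g.
By passenger aircraft, Group DG7 is Forbidden regardless of quantity.

No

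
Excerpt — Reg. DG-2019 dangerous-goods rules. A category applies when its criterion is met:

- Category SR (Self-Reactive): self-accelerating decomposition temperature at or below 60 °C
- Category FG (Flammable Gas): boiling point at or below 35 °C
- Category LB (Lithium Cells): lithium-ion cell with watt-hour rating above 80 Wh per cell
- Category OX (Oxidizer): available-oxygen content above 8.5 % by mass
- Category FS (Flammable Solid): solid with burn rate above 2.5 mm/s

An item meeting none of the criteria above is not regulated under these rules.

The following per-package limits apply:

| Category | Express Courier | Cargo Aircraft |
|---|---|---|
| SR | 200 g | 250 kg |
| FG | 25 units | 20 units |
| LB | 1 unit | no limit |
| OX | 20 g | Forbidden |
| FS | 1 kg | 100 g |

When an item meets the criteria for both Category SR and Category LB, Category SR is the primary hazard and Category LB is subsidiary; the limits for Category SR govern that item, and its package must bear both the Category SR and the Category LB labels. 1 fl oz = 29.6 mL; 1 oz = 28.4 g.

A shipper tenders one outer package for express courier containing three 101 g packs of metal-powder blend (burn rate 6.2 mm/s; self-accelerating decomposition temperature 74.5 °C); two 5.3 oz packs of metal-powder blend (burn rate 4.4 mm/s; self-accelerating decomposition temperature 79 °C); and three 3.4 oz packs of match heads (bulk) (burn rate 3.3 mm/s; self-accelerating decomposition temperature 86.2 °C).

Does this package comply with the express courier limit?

The metal-powder blend has burn rate 6.2 mm/s, which is > 2.5 mm/s, so it is Category FS (Flammable Solid).
The metal-powder blend has burn rate 4.4 mm/s, which is > 2.5 mm/s, so it is Category FS (Flammable Solid).
With burn rate 3.3 mm/s (> 2.5 mm/s), the match heads (bulk) fall in Category FS.
Category FS net quantity: (three 101 g packs = 303 g) + (two 5.3 oz packs = 301.04 g) + (three 3.4 oz packs = 289.68 g) = 893.72 g.
893.72 g ≤ 1 kg (express courier limit, Category FS) — within limit.

Yes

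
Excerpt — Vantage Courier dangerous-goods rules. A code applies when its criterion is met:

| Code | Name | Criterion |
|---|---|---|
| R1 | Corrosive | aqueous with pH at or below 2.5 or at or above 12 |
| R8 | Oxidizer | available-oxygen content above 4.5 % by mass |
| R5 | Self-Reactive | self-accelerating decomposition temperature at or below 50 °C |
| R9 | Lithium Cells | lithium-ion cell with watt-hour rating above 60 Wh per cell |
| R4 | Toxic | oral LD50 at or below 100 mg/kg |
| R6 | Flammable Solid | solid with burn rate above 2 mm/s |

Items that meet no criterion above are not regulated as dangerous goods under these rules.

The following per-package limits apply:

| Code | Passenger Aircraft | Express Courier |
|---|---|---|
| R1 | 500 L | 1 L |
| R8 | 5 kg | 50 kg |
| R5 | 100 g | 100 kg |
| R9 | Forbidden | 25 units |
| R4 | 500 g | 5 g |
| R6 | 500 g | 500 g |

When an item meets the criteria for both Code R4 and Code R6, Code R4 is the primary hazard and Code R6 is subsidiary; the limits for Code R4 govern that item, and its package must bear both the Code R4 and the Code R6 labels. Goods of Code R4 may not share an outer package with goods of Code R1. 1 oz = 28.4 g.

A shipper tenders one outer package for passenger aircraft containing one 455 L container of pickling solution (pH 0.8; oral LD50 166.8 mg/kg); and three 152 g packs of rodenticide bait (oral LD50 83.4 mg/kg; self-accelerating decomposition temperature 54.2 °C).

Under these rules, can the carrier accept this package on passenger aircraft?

No

Pickling solution: pH 0.8 ≤ 2.5 → Code R1 (Corrosive).
The rodenticide bait has oral LD50 83.4 mg/kg, which is ≤ 100 mg/kg, so it is Code R4 (Toxic).
Code R4 quantity: three 152 g packs = 456 g.
456 g is within the passenger aircraft limit of 500 g for Code R4.
Code R1 quantity: 455 L.
455 L ≤ 500 L (passenger aircraft limit, Code R1) — within limit.
Code R4 and Code R1 may not share an outer package.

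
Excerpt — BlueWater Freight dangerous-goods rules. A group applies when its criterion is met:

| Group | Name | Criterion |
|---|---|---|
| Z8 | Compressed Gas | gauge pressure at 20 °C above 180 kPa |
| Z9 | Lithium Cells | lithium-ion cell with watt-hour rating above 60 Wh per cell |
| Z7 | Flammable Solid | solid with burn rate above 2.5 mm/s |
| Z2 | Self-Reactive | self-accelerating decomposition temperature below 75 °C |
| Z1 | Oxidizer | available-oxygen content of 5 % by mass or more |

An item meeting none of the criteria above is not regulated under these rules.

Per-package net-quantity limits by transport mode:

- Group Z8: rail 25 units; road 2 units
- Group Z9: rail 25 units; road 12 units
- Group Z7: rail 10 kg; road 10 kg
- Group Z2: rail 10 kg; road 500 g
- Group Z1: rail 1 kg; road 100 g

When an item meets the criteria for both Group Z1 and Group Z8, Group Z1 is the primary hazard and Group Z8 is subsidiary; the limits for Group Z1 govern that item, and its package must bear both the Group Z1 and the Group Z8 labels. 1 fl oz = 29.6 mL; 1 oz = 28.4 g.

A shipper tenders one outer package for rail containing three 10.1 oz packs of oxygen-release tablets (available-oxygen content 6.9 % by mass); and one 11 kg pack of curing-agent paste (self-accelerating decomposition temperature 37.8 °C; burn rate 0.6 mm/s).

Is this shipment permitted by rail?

The oxygen-release tablets have available-oxygen content 6.9 % by mass, which is ≥ 5 % by mass, so they are Group Z1 (Oxidizer).
Self-accelerating decomposition temperature 37.8 °C meets the Group Z2 criterion (Self-Reactive), so the curing-agent paste is Group Z2.
Group Z1 quantity: three 10.1 oz packs = 860.52 g.
860.52 g is within the rail limit of 1 kg for Group Z1.
Group Z2 quantity: 11 kg.
That exceeds the Group Z2 rail limit of 10 kg.

No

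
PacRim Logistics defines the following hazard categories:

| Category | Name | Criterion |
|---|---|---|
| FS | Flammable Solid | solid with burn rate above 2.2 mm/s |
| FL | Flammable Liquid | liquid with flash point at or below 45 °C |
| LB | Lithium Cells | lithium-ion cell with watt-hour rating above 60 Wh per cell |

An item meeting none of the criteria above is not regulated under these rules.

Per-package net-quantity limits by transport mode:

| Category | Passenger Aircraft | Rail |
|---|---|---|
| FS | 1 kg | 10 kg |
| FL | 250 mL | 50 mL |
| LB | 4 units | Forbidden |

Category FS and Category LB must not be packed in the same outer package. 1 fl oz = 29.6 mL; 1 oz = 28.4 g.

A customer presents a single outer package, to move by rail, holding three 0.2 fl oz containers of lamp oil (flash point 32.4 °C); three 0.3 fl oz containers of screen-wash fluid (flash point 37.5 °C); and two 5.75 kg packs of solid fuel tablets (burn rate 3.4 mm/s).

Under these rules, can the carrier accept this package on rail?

No

Flash point 32.4 °C meets the Category FL criterion (Flammable Liquid), so the lamp oil is Category FL.
Screen-wash fluid: flash point 37.5 °C ≤ 45 °C → Category FL (Flammable Liquid).
Burn rate 3.4 mm/s meets the Category FS criterion (Flammable Solid), so the solid fuel tablets are Category FS.
Total Category FL: (three 0.2 fl oz containers = 17.76 mL) + (three 0.3 fl oz containers = 26.64 mL) = 44.4 mL.
That is within the Category FL rail limit of 50 mL.
Category FS quantity: two 5.75 kg packs = 11.5 kg.
11.5 kg exceeds the rail limit of 10 kg for Category FS.
The segregation rule (Category FS with Category LB) does not apply to Category FL with Category FS.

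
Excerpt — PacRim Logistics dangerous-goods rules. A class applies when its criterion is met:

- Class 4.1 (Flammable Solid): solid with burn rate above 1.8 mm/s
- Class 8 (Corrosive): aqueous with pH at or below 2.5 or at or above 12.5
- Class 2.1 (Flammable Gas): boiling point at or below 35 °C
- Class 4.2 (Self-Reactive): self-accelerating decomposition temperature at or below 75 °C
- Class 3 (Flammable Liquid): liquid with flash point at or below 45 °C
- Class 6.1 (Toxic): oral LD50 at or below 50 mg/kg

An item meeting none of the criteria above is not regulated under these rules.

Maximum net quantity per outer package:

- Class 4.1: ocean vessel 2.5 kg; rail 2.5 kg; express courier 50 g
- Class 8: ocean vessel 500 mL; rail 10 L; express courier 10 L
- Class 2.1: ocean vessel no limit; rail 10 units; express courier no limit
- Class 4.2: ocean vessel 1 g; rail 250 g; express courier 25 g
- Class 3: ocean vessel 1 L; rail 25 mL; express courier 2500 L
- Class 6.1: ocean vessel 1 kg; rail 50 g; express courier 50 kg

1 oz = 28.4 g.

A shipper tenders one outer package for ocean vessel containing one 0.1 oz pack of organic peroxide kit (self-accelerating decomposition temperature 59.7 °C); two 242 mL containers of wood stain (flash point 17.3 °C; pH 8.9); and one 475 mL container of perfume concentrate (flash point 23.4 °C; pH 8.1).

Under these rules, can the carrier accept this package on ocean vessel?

Self-accelerating decomposition temperature 59.7 °C meets the Class 4.2 criterion (Self-Reactive), so the organic peroxide kit is Class 4.2.
The wood stain has flash point 17.3 °C, which is ≤ 45 °C, so it is Class 3 (Flammable Liquid).
Flash point 23.4 °C meets the Class 3 criterion (Flammable Liquid), so the perfume concentrate is Class 3.
Class 3 net quantity: (two 242 mL containers = 484 mL) + 475 mL = 959 mL.
959 mL ≤ 1 L (ocean vessel limit, Class 3) — within limit.
Class 4.2 quantity: one 0.1 oz pack = 2.84 g.
2.84 g exceeds the ocean vessel limit of 1 g for Class 4.2.

No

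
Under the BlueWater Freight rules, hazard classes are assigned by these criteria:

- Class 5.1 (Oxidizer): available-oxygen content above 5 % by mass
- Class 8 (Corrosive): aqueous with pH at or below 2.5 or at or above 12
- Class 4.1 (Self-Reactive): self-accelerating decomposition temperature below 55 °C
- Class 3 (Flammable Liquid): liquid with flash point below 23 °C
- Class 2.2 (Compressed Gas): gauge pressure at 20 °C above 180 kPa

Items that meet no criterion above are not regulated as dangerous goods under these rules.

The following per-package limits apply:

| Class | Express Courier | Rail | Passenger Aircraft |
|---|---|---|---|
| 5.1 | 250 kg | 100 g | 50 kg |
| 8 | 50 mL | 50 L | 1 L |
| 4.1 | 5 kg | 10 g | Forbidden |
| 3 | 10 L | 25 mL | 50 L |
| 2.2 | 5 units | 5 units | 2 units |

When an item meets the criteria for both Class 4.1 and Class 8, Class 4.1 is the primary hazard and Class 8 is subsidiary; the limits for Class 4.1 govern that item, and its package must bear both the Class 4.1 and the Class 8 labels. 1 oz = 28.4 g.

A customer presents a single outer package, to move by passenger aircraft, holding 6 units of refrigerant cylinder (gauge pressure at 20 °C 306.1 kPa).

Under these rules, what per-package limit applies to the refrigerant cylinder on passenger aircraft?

With gauge pressure at 20 °C 306.1 kPa (> 180 kPa), the refrigerant cylinder falls in Class 2.2.
The passenger aircraft limit for Class 2.2 is 2 units.

2 units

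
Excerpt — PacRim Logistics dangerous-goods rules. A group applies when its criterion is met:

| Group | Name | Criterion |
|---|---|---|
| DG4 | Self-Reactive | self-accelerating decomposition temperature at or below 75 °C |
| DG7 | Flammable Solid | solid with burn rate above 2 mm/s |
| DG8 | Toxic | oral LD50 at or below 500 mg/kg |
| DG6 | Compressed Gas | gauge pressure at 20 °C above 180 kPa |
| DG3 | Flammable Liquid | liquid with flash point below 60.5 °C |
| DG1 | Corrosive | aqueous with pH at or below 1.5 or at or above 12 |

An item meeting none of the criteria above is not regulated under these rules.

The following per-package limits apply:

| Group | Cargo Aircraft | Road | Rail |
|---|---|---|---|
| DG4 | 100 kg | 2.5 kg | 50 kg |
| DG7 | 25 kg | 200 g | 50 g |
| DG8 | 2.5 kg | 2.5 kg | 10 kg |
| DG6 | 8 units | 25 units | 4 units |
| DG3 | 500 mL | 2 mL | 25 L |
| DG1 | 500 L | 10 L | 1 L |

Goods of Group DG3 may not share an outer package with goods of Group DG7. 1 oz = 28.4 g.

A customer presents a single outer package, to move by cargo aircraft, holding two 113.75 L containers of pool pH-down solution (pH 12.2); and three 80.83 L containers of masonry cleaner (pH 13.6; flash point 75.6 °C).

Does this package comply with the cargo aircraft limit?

The pool pH-down solution has pH 12.2, which is ≥ 12, so it is Group DG1 (Corrosive).
The masonry cleaner has pH 13.6, which is ≥ 12, so it is Group DG1 (Corrosive).
Total Group DG1: (two 113.75 L containers = 227.5 L) + (three 80.83 L containers = 242.49 L) = 469.99 L.
That is within the Group DG1 cargo aircraft limit of 500 L.

Yes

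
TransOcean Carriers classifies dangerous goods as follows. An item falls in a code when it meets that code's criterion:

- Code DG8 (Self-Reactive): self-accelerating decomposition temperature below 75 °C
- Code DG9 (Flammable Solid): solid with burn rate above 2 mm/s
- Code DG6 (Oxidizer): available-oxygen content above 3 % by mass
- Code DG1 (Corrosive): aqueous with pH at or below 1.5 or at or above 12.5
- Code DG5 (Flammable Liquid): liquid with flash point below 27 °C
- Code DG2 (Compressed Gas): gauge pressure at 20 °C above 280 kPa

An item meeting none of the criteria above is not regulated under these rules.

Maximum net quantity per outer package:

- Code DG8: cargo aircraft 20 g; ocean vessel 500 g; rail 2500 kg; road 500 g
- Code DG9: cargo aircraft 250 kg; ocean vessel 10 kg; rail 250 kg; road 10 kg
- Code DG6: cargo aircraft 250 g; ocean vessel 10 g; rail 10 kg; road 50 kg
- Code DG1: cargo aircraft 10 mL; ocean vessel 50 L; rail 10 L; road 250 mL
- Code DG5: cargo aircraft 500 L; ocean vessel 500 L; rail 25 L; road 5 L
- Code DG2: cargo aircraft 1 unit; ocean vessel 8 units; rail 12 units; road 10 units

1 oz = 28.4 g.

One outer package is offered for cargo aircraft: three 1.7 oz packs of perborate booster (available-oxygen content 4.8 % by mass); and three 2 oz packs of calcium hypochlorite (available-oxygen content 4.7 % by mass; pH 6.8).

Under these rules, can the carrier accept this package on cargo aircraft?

No

With available-oxygen content 4.8 % by mass (> 3 % by mass), the perborate booster falls in Code DG6.
Available-oxygen content 4.7 % by mass meets the Code DG6 criterion (Oxidizer), so the calcium hypochlorite is Code DG6.
Code DG6 net quantity: (three 1.7 oz packs = 144.84 g) + (three 2 oz packs = 170.4 g) = 315.24 g.
315.24 g > 250 g (cargo aircraft limit, Code DG6) — over the limit.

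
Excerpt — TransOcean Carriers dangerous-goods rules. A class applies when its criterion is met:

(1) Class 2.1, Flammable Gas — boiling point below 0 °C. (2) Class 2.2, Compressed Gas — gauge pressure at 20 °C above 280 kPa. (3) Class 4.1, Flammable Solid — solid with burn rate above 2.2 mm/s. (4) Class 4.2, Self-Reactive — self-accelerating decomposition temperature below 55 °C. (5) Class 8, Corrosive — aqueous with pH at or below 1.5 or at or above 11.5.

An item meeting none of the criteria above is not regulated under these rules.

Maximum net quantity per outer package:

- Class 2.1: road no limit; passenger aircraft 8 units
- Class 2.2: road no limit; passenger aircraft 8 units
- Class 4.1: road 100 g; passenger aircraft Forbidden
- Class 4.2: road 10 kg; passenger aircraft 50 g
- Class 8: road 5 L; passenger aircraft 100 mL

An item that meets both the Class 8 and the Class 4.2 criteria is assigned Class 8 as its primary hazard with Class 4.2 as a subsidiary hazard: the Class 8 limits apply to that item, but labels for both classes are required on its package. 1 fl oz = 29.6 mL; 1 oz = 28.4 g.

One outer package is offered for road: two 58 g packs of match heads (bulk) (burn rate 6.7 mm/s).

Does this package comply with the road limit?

Match heads (bulk): burn rate 6.7 mm/s > 2.2 mm/s → Class 4.1 (Flammable Solid).
Class 4.1 quantity: two 58 g packs = 116 g.
116 g > 100 g (road limit, Class 4.1) — over the limit.

No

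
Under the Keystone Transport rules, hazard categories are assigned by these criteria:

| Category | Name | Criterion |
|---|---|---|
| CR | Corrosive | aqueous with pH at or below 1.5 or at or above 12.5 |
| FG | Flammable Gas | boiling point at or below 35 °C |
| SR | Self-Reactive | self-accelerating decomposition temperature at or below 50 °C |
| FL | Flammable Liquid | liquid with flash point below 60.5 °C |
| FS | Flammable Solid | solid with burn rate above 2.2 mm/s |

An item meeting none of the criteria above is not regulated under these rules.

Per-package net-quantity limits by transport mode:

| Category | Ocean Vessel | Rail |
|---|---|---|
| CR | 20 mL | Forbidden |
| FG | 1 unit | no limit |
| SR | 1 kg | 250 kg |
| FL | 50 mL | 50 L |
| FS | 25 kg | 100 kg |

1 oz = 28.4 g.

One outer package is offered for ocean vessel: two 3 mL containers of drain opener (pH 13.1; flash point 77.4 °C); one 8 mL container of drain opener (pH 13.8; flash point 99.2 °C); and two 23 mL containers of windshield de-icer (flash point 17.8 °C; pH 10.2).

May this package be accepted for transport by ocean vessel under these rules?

Yes

With pH 13.1 (≥ 12.5), the drain opener falls in Category CR.
With pH 13.8 (≥ 12.5), the drain opener falls in Category CR.
Windshield de-icer: flash point 17.8 °C < 60.5 °C → Category FL (Flammable Liquid).
Category CR net quantity: (two 3 mL containers = 6 mL) + 8 mL = 14 mL.
14 mL ≤ 20 mL (ocean vessel limit, Category CR) — within limit.
Category FL quantity: two 23 mL containers = 46 mL.
That is within the Category FL ocean vessel limit of 50 mL.
Every hazard category is within its ocean vessel limit and no segregation rule is violated.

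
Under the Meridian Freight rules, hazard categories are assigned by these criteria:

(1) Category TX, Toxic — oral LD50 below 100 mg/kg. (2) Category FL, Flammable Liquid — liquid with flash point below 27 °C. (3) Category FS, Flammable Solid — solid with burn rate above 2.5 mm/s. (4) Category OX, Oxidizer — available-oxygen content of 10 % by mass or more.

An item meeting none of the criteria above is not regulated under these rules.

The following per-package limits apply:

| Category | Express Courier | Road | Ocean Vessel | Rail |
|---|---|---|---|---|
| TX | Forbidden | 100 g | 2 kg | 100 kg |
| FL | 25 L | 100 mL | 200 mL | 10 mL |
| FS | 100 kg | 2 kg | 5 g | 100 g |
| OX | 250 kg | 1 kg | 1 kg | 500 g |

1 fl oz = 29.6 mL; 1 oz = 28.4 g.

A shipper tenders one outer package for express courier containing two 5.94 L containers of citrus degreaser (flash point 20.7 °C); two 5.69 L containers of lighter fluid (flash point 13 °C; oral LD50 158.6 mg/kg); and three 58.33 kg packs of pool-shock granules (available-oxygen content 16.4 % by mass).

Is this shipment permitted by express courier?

With flash point 20.7 °C (< 27 °C), the citrus degreaser falls in Category FL.
The lighter fluid has flash point 13 °C, which is < 27 °C, so it is Category FL (Flammable Liquid).
With available-oxygen content 16.4 % by mass (≥ 10 % by mass), the pool-shock granules fall in Category OX.
Category FL net quantity: (two 5.94 L containers = 11.88 L) + (two 5.69 L containers = 11.38 L) = 23.26 L.
23.26 L ≤ 25 L (express courier limit, Category FL) — within limit.
Category OX quantity: three 58.33 kg packs = 174.99 kg.
174.99 kg ≤ 250 kg (express courier limit, Category OX) — within limit.
Every hazard category is within its express courier limit and no segregation rule is violated.

Yes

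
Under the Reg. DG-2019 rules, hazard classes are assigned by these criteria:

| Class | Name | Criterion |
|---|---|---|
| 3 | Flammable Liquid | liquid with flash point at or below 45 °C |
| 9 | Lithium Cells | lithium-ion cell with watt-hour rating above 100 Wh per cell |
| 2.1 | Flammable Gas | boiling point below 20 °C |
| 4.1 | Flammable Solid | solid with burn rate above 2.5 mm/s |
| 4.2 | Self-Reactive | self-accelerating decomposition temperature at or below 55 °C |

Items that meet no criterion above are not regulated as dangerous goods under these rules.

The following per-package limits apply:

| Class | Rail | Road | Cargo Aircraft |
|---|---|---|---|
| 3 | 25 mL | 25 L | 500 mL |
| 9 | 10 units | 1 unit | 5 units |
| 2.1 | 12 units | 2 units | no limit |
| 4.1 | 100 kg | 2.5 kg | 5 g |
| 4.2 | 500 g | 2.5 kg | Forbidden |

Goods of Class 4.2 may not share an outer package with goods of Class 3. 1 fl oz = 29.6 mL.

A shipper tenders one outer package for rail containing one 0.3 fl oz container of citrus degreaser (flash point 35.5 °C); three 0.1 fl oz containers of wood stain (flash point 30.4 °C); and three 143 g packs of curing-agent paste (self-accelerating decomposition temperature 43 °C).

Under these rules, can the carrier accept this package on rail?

The citrus degreaser has flash point 35.5 °C, which is ≤ 45 °C, so it is Class 3 (Flammable Liquid).
With flash point 30.4 °C (≤ 45 °C), the wood stain falls in Class 3.
Self-accelerating decomposition temperature 43 °C meets the Class 4.2 criterion (Self-Reactive), so the curing-agent paste is Class 4.2.
Class 4.2 quantity: three 143 g packs = 429 g.
429 g ≤ 500 g (rail limit, Class 4.2) — within limit.
Total Class 3: (one 0.3 fl oz container = 8.88 mL) + (three 0.1 fl oz containers = 8.88 mL) = 17.76 mL.
17.76 mL ≤ 25 mL (rail limit, Class 3) — within limit.
Class 4.2 and Class 3 may not share an outer package.

No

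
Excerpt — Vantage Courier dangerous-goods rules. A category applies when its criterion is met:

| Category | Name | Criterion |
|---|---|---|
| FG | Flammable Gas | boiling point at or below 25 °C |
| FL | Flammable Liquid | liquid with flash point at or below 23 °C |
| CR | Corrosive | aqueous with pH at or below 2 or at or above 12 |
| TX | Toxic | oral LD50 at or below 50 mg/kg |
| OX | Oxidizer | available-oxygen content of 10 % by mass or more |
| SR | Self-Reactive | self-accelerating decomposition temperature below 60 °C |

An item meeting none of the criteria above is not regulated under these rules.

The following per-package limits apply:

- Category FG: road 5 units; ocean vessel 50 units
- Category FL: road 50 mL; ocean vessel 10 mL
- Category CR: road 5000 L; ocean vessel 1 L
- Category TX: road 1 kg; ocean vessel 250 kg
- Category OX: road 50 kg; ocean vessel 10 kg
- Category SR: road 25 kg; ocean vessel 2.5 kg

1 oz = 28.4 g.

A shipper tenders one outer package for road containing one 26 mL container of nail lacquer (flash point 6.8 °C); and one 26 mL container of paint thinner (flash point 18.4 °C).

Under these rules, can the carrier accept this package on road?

No

With flash point 6.8 °C (≤ 23 °C), the nail lacquer falls in Category FL.
The paint thinner has flash point 18.4 °C, which is ≤ 23 °C, so it is Category FL (Flammable Liquid).
Total Category FL: 26 mL + 26 mL = 52 mL.
That exceeds the Category FL road limit of 50 mL.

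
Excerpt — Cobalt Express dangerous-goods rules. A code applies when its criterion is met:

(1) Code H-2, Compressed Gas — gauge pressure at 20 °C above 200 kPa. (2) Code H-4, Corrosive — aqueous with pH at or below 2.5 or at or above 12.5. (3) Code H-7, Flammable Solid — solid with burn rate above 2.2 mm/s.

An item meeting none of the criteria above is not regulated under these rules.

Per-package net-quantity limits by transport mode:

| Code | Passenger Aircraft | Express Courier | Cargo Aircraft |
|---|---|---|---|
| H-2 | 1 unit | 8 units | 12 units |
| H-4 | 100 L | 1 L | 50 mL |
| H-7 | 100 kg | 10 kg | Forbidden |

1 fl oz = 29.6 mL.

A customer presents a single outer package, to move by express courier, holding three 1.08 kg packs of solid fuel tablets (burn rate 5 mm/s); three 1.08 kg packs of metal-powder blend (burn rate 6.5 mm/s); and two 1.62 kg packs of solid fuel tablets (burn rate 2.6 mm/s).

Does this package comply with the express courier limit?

Yes

With burn rate 5 mm/s (> 2.2 mm/s), the solid fuel tablets fall in Code H-7.
Burn rate 6.5 mm/s meets the Code H-7 criterion (Flammable Solid), so the metal-powder blend is Code H-7.
With burn rate 2.6 mm/s (> 2.2 mm/s), the solid fuel tablets fall in Code H-7.
Total Code H-7: (three 1.08 kg packs = 3.24 kg) + (three 1.08 kg packs = 3.24 kg) + (two 1.62 kg packs = 3.24 kg) = 9.72 kg.
That is within the Code H-7 express courier limit of 10 kg.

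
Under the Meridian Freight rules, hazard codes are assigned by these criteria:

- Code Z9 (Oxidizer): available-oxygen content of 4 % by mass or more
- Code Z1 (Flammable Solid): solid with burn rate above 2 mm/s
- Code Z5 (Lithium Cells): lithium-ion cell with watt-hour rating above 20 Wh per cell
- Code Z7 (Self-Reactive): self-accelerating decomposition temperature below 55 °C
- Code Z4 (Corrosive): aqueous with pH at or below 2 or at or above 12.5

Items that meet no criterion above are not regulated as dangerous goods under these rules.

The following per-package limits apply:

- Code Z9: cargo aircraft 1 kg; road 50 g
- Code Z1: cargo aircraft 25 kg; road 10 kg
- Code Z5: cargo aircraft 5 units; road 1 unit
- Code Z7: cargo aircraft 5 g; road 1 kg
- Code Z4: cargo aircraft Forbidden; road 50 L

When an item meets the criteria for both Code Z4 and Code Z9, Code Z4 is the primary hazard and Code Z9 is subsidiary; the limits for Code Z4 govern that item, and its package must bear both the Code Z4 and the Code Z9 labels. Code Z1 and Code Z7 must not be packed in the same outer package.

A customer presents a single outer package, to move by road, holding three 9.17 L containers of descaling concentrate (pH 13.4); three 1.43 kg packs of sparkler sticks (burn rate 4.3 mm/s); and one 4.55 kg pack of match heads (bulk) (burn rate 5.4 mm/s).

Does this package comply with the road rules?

Yes

pH 13.4 meets the Code Z4 criterion (Corrosive), so the descaling concentrate is Code Z4.
With burn rate 4.3 mm/s (> 2 mm/s), the sparkler sticks fall in Code Z1.
Burn rate 5.4 mm/s meets the Code Z1 criterion (Flammable Solid), so the match heads (bulk) are Code Z1.
Total Code Z1: (three 1.43 kg packs = 4.29 kg) + 4.55 kg = 8.84 kg.
8.84 kg ≤ 10 kg (road limit, Code Z1) — within limit.
Code Z4 quantity: three 9.17 L containers = 27.51 L.
27.51 L ≤ 50 L (road limit, Code Z4) — within limit.
The segregation rule (Code Z1 with Code Z7) does not apply to Code Z1 with Code Z4.
Every hazard code is within its road limit and no segregation rule is violated.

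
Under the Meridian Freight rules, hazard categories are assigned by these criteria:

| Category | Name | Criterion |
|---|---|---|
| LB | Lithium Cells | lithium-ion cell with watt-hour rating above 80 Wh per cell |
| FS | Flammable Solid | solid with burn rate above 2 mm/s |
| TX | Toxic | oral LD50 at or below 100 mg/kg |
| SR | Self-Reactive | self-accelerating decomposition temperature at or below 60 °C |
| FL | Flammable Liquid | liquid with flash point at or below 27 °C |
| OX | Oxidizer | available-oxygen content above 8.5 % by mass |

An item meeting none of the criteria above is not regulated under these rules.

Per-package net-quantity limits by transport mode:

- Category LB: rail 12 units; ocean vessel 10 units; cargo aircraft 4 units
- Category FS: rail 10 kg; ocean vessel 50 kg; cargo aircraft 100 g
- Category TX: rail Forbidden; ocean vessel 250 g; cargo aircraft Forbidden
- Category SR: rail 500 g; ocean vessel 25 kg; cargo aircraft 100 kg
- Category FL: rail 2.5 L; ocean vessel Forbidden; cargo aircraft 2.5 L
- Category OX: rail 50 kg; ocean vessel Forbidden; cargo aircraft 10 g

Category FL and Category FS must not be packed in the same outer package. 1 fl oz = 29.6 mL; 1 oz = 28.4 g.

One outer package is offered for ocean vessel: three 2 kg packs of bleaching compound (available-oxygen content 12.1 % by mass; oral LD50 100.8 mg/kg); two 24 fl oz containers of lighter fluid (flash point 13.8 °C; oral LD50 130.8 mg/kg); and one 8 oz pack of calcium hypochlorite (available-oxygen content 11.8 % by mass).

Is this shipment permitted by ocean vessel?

No

Bleaching compound: available-oxygen content 12.1 % by mass > 8.5 % by mass → Category OX (Oxidizer).
Lighter fluid: flash point 13.8 °C ≤ 27 °C → Category FL (Flammable Liquid).
Available-oxygen content 11.8 % by mass meets the Category OX criterion (Oxidizer), so the calcium hypochlorite is Category OX.
Category OX net quantity: (three 2 kg packs = 6 kg) + (one 8 oz pack = 227.2 g) = 6227.2 g.
Category OX is Forbidden by ocean vessel.
Category FL quantity: two 24 fl oz containers = 1420.8 mL.
Category FL is Forbidden by ocean vessel.
The segregation rule (Category FL with Category FS) does not apply to Category OX with Category FL.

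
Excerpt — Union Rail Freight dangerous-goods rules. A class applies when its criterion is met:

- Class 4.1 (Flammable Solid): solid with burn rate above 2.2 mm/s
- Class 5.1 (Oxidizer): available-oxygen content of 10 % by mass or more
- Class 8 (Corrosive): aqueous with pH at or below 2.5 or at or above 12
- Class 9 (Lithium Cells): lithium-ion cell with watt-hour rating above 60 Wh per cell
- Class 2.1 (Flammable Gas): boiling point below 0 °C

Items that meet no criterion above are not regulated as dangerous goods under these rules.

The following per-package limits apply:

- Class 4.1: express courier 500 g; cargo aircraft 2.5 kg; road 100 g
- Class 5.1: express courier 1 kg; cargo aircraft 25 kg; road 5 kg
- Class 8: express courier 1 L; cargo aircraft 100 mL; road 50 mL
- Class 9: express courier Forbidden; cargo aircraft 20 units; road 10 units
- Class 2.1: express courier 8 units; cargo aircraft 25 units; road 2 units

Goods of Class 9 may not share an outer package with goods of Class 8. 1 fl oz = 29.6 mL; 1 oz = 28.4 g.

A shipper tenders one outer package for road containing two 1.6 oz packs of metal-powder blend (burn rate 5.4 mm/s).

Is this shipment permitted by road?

Yes

With burn rate 5.4 mm/s (> 2.2 mm/s), the metal-powder blend falls in Class 4.1.
Class 4.1 quantity: two 1.6 oz packs = 90.88 g.
That is within the Class 4.1 road limit of 100 g.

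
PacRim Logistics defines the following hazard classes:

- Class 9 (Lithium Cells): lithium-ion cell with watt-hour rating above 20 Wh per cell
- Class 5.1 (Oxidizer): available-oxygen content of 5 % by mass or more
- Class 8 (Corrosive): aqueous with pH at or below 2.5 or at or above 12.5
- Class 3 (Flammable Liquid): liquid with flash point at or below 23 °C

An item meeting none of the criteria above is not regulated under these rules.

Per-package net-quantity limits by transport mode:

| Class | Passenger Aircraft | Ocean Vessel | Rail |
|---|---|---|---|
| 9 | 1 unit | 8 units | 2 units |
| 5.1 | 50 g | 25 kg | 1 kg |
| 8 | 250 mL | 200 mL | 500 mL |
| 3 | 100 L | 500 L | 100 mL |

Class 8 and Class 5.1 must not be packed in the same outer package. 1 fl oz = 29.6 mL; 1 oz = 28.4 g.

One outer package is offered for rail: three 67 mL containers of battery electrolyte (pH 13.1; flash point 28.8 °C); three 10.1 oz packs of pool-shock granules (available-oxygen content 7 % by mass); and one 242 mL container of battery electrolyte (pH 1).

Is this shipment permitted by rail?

No

Battery electrolyte: pH 13.1 ≥ 12.5 → Class 8 (Corrosive).
With available-oxygen content 7 % by mass (≥ 5 % by mass), the pool-shock granules fall in Class 5.1.
Battery electrolyte: pH 1 ≤ 2.5 → Class 8 (Corrosive).
Total Class 8: (three 67 mL containers = 201 mL) + 242 mL = 443 mL.
That is within the Class 8 rail limit of 500 mL.
Class 5.1 quantity: three 10.1 oz packs = 860.52 g.
That is within the Class 5.1 rail limit of 1 kg.
Class 8 and Class 5.1 may not share an outer package.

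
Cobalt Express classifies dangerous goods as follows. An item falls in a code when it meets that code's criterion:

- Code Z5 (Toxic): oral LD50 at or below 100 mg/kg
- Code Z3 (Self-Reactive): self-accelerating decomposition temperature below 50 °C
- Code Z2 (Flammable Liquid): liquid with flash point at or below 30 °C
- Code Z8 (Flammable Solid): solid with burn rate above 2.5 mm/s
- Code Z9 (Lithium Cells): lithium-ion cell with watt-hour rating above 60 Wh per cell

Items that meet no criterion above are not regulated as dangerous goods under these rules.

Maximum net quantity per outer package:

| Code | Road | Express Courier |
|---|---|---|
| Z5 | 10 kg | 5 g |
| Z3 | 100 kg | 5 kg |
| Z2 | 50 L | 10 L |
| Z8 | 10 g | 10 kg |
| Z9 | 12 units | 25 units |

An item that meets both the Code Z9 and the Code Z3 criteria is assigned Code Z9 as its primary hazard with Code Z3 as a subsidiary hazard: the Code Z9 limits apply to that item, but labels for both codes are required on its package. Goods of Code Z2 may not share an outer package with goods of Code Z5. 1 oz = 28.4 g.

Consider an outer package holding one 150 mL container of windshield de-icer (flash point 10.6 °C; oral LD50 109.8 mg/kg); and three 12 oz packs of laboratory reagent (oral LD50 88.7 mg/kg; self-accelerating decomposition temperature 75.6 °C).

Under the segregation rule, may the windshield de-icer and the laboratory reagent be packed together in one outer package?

No

Windshield de-icer: flash point 10.6 °C ≤ 30 °C → Code Z2 (Flammable Liquid).
The laboratory reagent has oral LD50 88.7 mg/kg, which is ≤ 100 mg/kg, so it is Code Z5 (Toxic).
Code Z2 and Code Z5 may not share an outer package.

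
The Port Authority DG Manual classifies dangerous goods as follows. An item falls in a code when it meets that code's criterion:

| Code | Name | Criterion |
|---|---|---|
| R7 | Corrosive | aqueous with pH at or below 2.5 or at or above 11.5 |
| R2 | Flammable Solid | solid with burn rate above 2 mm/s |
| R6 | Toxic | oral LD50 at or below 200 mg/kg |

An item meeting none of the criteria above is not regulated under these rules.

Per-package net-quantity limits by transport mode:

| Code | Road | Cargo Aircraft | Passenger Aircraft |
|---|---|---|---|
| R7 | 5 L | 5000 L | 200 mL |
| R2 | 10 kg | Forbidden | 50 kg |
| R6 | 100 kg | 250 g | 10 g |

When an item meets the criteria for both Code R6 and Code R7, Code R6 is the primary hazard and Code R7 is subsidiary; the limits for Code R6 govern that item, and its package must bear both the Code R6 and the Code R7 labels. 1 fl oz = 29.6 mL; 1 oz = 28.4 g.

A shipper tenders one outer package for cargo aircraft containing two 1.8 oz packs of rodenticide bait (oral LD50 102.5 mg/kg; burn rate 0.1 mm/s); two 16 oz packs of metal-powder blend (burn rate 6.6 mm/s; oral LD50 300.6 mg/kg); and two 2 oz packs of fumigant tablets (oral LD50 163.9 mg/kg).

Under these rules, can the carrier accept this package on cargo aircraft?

Rodenticide bait: oral LD50 102.5 mg/kg ≤ 200 mg/kg → Code R6 (Toxic).
With burn rate 6.6 mm/s (> 2 mm/s), the metal-powder blend falls in Code R2.
Oral LD50 163.9 mg/kg meets the Code R6 criterion (Toxic), so the fumigant tablets are Code R6.
Total Code R6: (two 1.8 oz packs = 102.24 g) + (two 2 oz packs = 113.6 g) = 215.84 g.
215.84 g is within the cargo aircraft limit of 250 g for Code R6.
Code R2 quantity: two 16 oz packs = 908.8 g.
By cargo aircraft, Code R2 is Forbidden regardless of quantity.

No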